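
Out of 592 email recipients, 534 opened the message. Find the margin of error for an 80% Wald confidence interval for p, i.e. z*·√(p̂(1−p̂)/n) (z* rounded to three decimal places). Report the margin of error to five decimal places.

ME = 0.01566

Sample proportion p̂ = 534/592 = 0.90203.
SE = √(p̂(1−p̂)/n) = √(0.088374/592) = 0.012218.
For 80% confidence, z* = 1.282.
So ME = 0.01566.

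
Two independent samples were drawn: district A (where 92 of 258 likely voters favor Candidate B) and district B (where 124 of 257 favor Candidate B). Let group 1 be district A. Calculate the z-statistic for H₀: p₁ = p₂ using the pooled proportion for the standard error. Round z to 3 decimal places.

z = -2.895

p̂₁ = 92/258 = 0.35659, p̂₂ = 124/257 = 0.48249.
Pooling: p̂ = 216/515 = 0.41942.
SE = √[p̂(1−p̂)(1/n₁+1/n₂)] = √[0.41942·0.58058·(1/258+1/257)] ≈ 0.043489.
z = -0.12590/0.043489 = -2.895.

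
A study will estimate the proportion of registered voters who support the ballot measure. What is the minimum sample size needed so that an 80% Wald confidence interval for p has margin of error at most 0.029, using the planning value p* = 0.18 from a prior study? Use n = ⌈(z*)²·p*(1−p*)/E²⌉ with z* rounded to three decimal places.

z* = 1.282 at the 80% level.
p*(1−p*) = 0.18·0.82 = 0.1476.
(z*)²·p*(1−p*)/E² = 1.643524·0.1476/0.000841 = 288.447.
⌈288.447⌉ = 289.

n = 289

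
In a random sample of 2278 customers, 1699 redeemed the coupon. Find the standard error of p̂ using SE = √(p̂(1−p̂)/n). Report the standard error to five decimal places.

With x = 1699 successes in n = 2278, p̂ = 0.74583.
p̂(1−p̂) = 0.74583·0.25417 = 0.189568.
SE = √(0.189568/2278) = √0.000083217 = 0.00912.

SE = 0.00912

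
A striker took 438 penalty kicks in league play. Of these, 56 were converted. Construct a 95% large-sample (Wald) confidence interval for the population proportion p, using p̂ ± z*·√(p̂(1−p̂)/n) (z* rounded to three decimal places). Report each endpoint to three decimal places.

(0.097, 0.159)

The sample proportion is 56/438 = 0.12785.
SE = √(p̂(1−p̂)/n) = √(0.111507/438) = 0.015956.
z* = 1.960 at the 95% level.
Margin of error: 1.960 × 0.015956 = 0.03127.
So the interval runs from 0.097 to 0.159.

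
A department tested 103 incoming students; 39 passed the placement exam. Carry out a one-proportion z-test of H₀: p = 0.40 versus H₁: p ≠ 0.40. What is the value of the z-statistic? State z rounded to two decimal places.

z = -0.44

With x = 39 successes in n = 103, p̂ = 0.37864.
Under H₀, SE = √(p₀(1−p₀)/n) = √(0.40·0.60/103) = √0.002330097 = 0.048271.
z = (0.37864 − 0.40)/0.048271 = -0.02136/0.048271 = -0.44.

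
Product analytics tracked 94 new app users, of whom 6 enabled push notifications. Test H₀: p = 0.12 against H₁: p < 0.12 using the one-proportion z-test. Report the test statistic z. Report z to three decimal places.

Sample proportion p̂ = 6/94 = 0.06383.
SE₀ = √(0.12·0.88/94) = 0.033517.
z = (p̂ − p₀)/SE = (0.06383 − 0.12)/0.033517 = -1.676.

z = -1.676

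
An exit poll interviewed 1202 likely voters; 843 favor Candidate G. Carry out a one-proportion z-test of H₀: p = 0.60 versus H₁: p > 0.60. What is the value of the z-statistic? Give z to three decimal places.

With x = 843 successes in n = 1202, p̂ = 0.70133.
Under H₀, SE = √(p₀(1−p₀)/n) = √(0.60·0.40/1202) = √0.000199667 = 0.014130.
z = (p̂ − p₀)/SE = (0.70133 − 0.60)/0.014130 = 7.171.

z = 7.171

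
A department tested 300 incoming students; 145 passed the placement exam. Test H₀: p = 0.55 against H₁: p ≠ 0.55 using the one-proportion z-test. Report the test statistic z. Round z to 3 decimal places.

With x = 145 successes in n = 300, p̂ = 0.48333.
Null standard error: √(0.55·0.45/300) = √0.000825000 = 0.028723.
z = (0.48333 − 0.55)/0.028723 = -0.06667/0.028723 = -2.321.

z = -2.321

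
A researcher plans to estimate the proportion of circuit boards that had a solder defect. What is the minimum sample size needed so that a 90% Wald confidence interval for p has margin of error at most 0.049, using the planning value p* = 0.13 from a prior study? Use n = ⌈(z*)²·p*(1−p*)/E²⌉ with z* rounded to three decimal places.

For 90% confidence, z* = 1.645.
p*(1−p*) = 0.13·0.87 = 0.1131.
Required n before rounding: 2.706025 × 0.1131 / 0.049² = 127.468.
⌈127.468⌉ = 128.

n = 128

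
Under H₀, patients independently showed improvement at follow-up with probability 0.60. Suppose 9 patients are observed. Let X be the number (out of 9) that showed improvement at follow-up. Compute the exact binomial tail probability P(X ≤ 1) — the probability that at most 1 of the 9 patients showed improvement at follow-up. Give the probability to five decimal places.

X is binomial with n = 9 and p = 0.60.
P(X ≤ 1) = C(9,0)·0.60^0·0.40^9 + C(9,1)·0.60^1·0.40^8.
= 0.000262 + 0.003539 = 0.00380.

P = 0.00380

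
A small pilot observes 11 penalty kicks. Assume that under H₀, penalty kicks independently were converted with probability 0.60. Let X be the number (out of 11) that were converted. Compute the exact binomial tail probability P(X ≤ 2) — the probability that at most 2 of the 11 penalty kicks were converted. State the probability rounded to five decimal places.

P = 0.00592

X ~ Binomial(n=11, p=0.60).
P(X ≤ 2) = C(11,0)·0.60^0·0.40^11 + C(11,1)·0.60^1·0.40^10 + C(11,2)·0.60^2·0.40^9.
= 0.000042 + 0.000692 + 0.005190 = 0.00592.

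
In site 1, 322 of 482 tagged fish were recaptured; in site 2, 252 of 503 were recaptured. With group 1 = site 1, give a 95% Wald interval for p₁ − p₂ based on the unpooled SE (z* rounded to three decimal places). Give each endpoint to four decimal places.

p̂₁ = 322/482 = 0.66805, p̂₂ = 252/503 = 0.50099; p̂₁ − p̂₂ = 0.16706.
Unpooled SE = √(p̂₁(1−p̂₁)/n₁ + p̂₂(1−p̂₂)/n₂) = √(0.000460081 + 0.000497016) = 0.030937.
The 95% critical value is z* = 1.960. Margin of error = 0.06064.
Interval: 0.16706 ± 0.06064 → (0.1064, 0.2277).

(0.1064, 0.2277)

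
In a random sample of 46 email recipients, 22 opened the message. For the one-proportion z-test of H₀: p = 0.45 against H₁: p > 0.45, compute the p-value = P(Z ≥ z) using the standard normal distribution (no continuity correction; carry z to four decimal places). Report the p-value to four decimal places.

p-value = 0.3500

With x = 22 successes in n = 46, p̂ = 0.47826.
SE₀ = √(0.45·0.55/46) = 0.073351.
z = (p̂ − p₀)/SE = (22/46 − 0.45)/0.073351 ≈ 0.3853.
From the standard normal, P(Z ≥ z) = 0.3500.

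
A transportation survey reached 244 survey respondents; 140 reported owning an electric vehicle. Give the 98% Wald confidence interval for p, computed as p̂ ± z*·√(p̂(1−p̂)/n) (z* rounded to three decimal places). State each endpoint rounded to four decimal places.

The sample proportion is 140/244 = 0.57377.
Standard error of p̂: √(0.244558/244) = √0.001002287 = 0.031659.
For 98% confidence, z* = 2.326.
Margin = 2.326·0.031659 = 0.07364.
CI: 0.57377 ± 0.07364 = (0.5001, 0.6474).

(0.5001, 0.6474)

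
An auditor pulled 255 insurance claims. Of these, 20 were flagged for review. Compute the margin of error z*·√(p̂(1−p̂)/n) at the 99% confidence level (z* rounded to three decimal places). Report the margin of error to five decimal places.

The sample proportion is 20/255 = 0.07843.
SE(p̂) = √(0.07843·0.92157/255) = 0.016836.
For 99% confidence, z* = 2.576.
So ME = 0.04337.

ME = 0.04337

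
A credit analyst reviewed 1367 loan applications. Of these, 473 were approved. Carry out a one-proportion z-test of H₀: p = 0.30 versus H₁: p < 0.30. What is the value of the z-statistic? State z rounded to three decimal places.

p̂ = 473/1367 = 0.34601.
Null standard error: √(0.30·0.70/1367) = √0.000153621 = 0.012394.
z = (p̂ − p₀)/SE = (0.34601 − 0.30)/0.012394 = 3.712.

z = 3.712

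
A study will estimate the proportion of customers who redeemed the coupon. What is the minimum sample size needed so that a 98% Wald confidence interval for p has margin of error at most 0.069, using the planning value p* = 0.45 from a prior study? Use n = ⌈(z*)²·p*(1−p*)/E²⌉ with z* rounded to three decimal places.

z* = 2.326 at the 98% level.
p*(1−p*) = 0.2475.
(z*)²·p*(1−p*)/E² = 5.410276·0.2475/0.004761 = 281.253.
⌈281.253⌉ = 282.

n = 282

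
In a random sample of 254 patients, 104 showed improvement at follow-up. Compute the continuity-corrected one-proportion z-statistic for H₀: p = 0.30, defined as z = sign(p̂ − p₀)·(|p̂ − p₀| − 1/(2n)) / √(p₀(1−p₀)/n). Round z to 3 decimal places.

With x = 104 successes in n = 254, p̂ = 0.40945. p̂ − p₀ = 0.109449.
1/(2n) = 0.001969.
Corrected numerator: |0.109449| − 0.001969 = 0.107480.
Null standard error: √(0.30·0.70/254) = √0.000826772 = 0.028754.
z = (+)0.107480/0.028754 = 3.738.

z = 3.738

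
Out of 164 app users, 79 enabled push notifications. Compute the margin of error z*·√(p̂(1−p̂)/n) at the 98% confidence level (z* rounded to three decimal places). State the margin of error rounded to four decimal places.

With x = 79 successes in n = 164, p̂ = 0.48171.
SE(p̂) = √(0.48171·0.51829/164) = 0.039017.
For 98% confidence, z* = 2.326.
So ME = 0.0908.

ME = 0.0908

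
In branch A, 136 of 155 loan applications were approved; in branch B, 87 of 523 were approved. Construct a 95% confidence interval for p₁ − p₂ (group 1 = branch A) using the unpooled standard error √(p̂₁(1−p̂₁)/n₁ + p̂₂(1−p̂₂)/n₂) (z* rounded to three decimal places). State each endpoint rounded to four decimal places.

(0.6504, 0.7718)

p̂₁ = 136/155 = 0.87742, p̂₂ = 87/523 = 0.16635; p̂₁ − p̂₂ = 0.71107.
SE = √(0.000693901 + 0.000265156) = √0.000959057 = 0.030969.
z* = 1.960 at the 95% level. Margin = 1.960·0.030969 = 0.06070.
So the interval runs from 0.6504 to 0.7718.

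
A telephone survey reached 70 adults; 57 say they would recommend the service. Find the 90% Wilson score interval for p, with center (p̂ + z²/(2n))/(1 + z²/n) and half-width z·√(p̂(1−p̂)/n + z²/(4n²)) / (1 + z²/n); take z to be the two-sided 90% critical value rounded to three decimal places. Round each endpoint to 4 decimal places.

(0.7267, 0.8785)

p̂ = 57/70 = 0.81429; z = 1.645, so z² = 2.706025.
1 + z²/n = 1.038658.
Center = (0.81429 + 0.019329)/1.038658 = 0.80259.
Radicand: p̂(1−p̂)/n + z²/(4n²) = 0.002160350 + 0.000138063 = 0.002298413.
Half-width = 1.645·√0.002298413/1.038658 = 0.07593.
So the interval runs from 0.7267 to 0.8785.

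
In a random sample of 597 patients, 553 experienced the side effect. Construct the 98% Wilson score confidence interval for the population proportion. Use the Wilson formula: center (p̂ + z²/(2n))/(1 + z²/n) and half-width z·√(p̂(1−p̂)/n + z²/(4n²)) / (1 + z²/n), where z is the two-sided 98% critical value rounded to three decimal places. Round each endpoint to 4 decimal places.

(0.8974, 0.9475)

p̂ = 553/597 = 0.92630; z = 2.326, so z² = 5.410276.
1 + z²/n = 1.009062.
Center = (0.92630 + 0.004531)/1.009062 = 0.92247.
Radicand: p̂(1−p̂)/n + z²/(4n²) = 0.000114355 + 0.000003795 = 0.000118150.
Half-width = z·√(radicand)/denom = 2.326·0.010870/1.009062 = 0.02506.
Interval: 0.92247 ± 0.02506 → (0.8974, 0.9475).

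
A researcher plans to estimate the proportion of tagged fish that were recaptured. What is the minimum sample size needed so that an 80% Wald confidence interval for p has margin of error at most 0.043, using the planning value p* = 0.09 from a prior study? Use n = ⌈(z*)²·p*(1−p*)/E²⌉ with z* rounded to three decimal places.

The 80% critical value is z* = 1.282.
p*(1−p*) = 0.09·0.91 = 0.0819.
Required n before rounding: 1.643524 × 0.0819 / 0.043² = 72.799.
⌈72.799⌉ = 73.

n = 73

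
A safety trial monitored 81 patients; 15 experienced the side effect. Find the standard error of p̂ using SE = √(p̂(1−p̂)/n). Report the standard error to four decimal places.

SE = 0.0432

The sample proportion is 15/81 = 0.18519.
p̂(1−p̂) = 0.18519·0.81481 = 0.150895.
SE = √(0.150895/81) = 0.0432.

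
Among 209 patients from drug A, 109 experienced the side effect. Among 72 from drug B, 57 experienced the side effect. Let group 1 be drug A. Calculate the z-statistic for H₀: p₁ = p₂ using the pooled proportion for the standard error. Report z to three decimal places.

z = -4.020

p̂₁ = 109/209 = 0.52153, p̂₂ = 57/72 = 0.79167.
Pooled p̂ = (109+57)/(209+72) = 166/281 = 0.59075.
Pooled SE = √[0.2417649·0.01867358] ≈ 0.067191.
z = -0.27014/0.067191 = -4.020.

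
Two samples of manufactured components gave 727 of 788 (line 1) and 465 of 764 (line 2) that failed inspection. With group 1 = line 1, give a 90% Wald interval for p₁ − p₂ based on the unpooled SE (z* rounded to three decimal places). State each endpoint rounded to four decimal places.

p̂₁ = 0.92259, p̂₂ = 0.60864, so the observed difference is 0.31395.
Unpooled SE = √(p̂₁(1−p̂₁)/n₁ + p̂₂(1−p̂₂)/n₂) = √(0.000090633 + 0.000311777) = 0.020060.
z* = 1.645 at the 90% level. Margin of error = 0.03300.
So the interval runs from 0.2810 to 0.3469.

(0.2810, 0.3469)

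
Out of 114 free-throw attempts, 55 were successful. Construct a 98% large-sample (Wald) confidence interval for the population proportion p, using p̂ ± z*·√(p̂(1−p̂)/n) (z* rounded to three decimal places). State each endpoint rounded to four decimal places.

(0.3736, 0.5913)

The sample proportion is 55/114 = 0.48246.
SE = √(p̂(1−p̂)/n) = √(0.249692/114) = 0.046800.
The 98% critical value is z* = 2.326.
Margin = 2.326·0.046800 = 0.10886.
So the interval runs from 0.3736 to 0.5913.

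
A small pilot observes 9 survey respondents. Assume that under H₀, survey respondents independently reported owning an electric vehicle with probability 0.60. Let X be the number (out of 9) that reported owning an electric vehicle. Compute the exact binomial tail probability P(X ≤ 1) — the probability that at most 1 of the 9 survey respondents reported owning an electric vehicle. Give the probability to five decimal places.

X ~ Binomial(n=9, p=0.60).
P(X ≤ 1) = C(9,0)·0.60^0·0.40^9 + C(9,1)·0.60^1·0.40^8.
= 0.000262 + 0.003539 = 0.00380.

P = 0.00380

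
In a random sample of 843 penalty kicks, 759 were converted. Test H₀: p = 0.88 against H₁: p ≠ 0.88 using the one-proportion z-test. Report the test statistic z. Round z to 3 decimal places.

Sample proportion p̂ = 759/843 = 0.90036.
Under H₀, SE = √(p₀(1−p₀)/n) = √(0.88·0.12/843) = √0.000125267 = 0.011192.
z = (0.90036 − 0.88)/0.011192 = 0.02036/0.011192 = 1.819.

z = 1.819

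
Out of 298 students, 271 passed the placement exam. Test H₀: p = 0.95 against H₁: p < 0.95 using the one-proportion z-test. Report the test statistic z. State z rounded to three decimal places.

z = -3.216

The sample proportion is 271/298 = 0.90940.
Under H₀, SE = √(p₀(1−p₀)/n) = √(0.95·0.05/298) = √0.000159396 = 0.012625.
z = (p̂ − p₀)/SE = (0.90940 − 0.95)/0.012625 = -3.216.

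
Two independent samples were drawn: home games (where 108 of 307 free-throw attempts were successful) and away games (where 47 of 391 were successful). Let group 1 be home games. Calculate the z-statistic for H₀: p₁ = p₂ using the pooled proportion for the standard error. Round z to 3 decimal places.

z = 7.307

p̂₁ = 108/307 = 0.35179, p̂₂ = 47/391 = 0.12020.
Pooled p̂ = (108+47)/(307+391) = 155/698 = 0.22206.
Pooled SE = √[0.1727510·0.00581487] ≈ 0.031694.
z = (p̂₁ − p̂₂)/SE = (0.35179 − 0.12020)/0.031694 = 0.23159/0.031694 = 7.307.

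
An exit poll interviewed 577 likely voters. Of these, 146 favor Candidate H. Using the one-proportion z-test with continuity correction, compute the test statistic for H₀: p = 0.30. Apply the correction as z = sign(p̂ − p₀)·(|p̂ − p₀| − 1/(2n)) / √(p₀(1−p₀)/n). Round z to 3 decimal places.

z = -2.416

The sample proportion is 146/577 = 0.25303. p̂ − p₀ = -0.046967.
Continuity correction 1/(2n) = 1/1154 = 0.000867.
Corrected numerator: |-0.046967| − 0.000867 = 0.046100.
Under H₀, SE = √(p₀(1−p₀)/n) = √(0.30·0.70/577) = √0.000363951 = 0.019078.
z = (−)0.046100/0.019078 = -2.416.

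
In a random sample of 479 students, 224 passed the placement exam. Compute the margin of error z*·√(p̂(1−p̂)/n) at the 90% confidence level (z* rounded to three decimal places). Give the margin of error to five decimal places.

ME = 0.03750

p̂ = 224/479 = 0.46764.
SE = √(p̂(1−p̂)/n) = √(0.248953/479) = 0.022798.
z* = 1.645 at the 90% level.
Margin of error = z*·SE = 1.645 × 0.022798 = 0.03750.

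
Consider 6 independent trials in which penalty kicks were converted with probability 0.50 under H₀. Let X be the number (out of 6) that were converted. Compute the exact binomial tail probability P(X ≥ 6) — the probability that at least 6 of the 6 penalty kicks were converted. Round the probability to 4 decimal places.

X ~ Binomial(n=6, p=0.50).
P(X ≥ 6) = C(6,6)·0.50^6·0.50^0.
= 0.015625 = 0.0156.

P = 0.0156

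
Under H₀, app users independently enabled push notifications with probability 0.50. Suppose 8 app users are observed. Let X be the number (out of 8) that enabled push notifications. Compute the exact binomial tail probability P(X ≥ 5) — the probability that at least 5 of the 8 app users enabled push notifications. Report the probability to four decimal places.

X ~ Binomial(n=8, p=0.50).
P(X ≥ 5) = C(8,5)·0.50^5·0.50^3 + C(8,6)·0.50^6·0.50^2 + C(8,7)·0.50^7·0.50^1 + C(8,8)·0.50^8·0.50^0.
= 0.218750 + 0.109375 + 0.031250 + 0.003906 = 0.3633.

P = 0.3633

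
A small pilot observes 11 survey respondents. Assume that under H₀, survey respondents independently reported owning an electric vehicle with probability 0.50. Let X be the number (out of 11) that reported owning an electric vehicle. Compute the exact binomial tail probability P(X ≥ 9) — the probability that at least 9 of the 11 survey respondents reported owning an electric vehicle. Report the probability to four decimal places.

P = 0.0327

X is binomial with n = 11 and p = 0.50.
P(X ≥ 9) = C(11,9)·0.50^9·0.50^2 + C(11,10)·0.50^10·0.50^1 + C(11,11)·0.50^11·0.50^0.
= 0.026855 + 0.005371 + 0.000488 = 0.0327.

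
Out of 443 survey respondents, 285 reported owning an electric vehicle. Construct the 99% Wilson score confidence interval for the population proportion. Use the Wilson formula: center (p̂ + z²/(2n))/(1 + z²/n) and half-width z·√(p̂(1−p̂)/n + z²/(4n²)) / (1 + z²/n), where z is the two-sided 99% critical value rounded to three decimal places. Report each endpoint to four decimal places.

Here p̂ = 285/443 = 0.64334 and z = 2.576 (z² = 6.635776).
Denominator 1 + z²/n = 1 + 6.635776/443 = 1.014979.
Center = (0.64334 + 0.007490)/1.014979 = 0.64123.
Radicand: p̂(1−p̂)/n + z²/(4n²) = 0.000517953 + 0.000008453 = 0.000526406.
Half-width = z·√(radicand)/denom = 2.576·0.022944/1.014979 = 0.05823.
So the interval runs from 0.5830 to 0.6995.

(0.5830, 0.6995)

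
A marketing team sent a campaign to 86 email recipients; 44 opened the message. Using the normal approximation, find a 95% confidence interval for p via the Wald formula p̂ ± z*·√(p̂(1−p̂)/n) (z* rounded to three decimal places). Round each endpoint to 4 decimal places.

Sample proportion p̂ = 44/86 = 0.51163.
SE = √(p̂(1−p̂)/n) = √(0.249865/86) = 0.053902.
z* = 1.960 at the 95% level.
Margin = 1.960·0.053902 = 0.10565.
So the interval runs from 0.4060 to 0.6173.

(0.4060, 0.6173)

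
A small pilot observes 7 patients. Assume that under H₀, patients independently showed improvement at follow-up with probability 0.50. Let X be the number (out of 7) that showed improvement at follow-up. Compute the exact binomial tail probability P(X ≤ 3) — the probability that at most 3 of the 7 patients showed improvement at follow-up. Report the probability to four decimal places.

X is binomial with n = 7 and p = 0.50.
P(X ≤ 3) = C(7,0)·0.50^0·0.50^7 + C(7,1)·0.50^1·0.50^6 + C(7,2)·0.50^2·0.50^5 + C(7,3)·0.50^3·0.50^4.
= 0.007812 + 0.054688 + 0.164062 + 0.273438 = 0.5000.

P = 0.5000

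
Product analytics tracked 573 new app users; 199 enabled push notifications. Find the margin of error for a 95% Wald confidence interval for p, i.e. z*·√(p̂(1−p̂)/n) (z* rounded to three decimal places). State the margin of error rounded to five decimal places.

Sample proportion p̂ = 199/573 = 0.34729.
Standard error of p̂: √(0.226681/573) = √0.000395604 = 0.019890.
The 95% critical value is z* = 1.960.
ME = 1.960·0.019890 = 0.03898.

ME = 0.03898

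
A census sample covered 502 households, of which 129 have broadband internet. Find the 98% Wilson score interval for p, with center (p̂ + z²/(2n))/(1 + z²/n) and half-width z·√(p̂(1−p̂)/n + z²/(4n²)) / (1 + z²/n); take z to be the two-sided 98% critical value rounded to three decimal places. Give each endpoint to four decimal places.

p̂ = 129/502 = 0.25697; z = 2.326, so z² = 5.410276.
Denominator 1 + z²/n = 1 + 5.410276/502 = 1.010777.
Adjusted center: (0.25697 + z²/(2n))/1.010777 = 0.25956.
Radicand: p̂(1−p̂)/n + z²/(4n²) = 0.000380353 + 0.000005367 = 0.000385720.
Half-width = 2.326·√0.000385720/1.010777 = 0.04520.
So the interval runs from 0.2144 to 0.3048.

(0.2144, 0.3048)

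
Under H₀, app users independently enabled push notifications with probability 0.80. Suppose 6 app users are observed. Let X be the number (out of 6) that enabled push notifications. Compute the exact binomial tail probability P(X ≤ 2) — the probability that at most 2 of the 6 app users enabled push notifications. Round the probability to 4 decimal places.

X ~ Binomial(n=6, p=0.80).
P(X ≤ 2) = C(6,0)·0.80^0·0.20^6 + C(6,1)·0.80^1·0.20^5 + C(6,2)·0.80^2·0.20^4.
= 0.000064 + 0.001536 + 0.015360 = 0.0170.

P = 0.0170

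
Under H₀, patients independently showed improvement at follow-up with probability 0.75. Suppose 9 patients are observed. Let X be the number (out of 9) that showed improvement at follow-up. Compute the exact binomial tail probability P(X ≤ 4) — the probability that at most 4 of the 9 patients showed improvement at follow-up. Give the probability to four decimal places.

X is binomial with n = 9 and p = 0.75.
P(X ≤ 4) = Σ_{j=0}^{4} C(9,j)·0.75^j·0.25^{9−j}.
= 0.000004 + 0.000103 + 0.001236 + 0.008652 + 0.038933 = 0.0489.

P = 0.0489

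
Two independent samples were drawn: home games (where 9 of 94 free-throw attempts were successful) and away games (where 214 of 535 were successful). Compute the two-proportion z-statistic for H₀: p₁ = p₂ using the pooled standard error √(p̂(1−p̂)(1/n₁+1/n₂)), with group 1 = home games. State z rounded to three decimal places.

p̂₁ = 9/94 = 0.09574, p̂₂ = 214/535 = 0.40000.
Pooling: p̂ = 223/629 = 0.35453.
Pooled SE = √[0.2288388·0.01250746] ≈ 0.053499.
z = (p̂₁ − p̂₂)/SE = (0.09574 − 0.40000)/0.053499 = -0.30426/0.053499 = -5.687.

z = -5.687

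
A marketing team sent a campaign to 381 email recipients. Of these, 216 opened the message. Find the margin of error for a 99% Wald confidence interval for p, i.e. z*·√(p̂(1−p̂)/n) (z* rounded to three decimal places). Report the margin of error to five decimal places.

With x = 216 successes in n = 381, p̂ = 0.56693.
SE(p̂) = √(0.56693·0.43307/381) = 0.025385.
For 99% confidence, z* = 2.576.
Margin of error = z*·SE = 2.576 × 0.025385 = 0.06539.

ME = 0.06539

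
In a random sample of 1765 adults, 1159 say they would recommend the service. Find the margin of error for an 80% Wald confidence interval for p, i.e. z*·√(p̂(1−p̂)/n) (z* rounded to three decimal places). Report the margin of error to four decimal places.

With x = 1159 successes in n = 1765, p̂ = 0.65666.
SE = √(p̂(1−p̂)/n) = √(0.225459/1765) = 0.011302.
The 80% critical value is z* = 1.282.
ME = 1.282·0.011302 = 0.0145.

ME = 0.0145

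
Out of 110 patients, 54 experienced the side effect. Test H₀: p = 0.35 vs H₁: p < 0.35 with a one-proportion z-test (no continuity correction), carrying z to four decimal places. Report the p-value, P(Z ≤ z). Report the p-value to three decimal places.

p-value = 0.999

With x = 54 successes in n = 110, p̂ = 0.49091.
Null standard error: √(0.35·0.65/110) = √0.002068182 = 0.045477.
Test statistic (full precision, shown to 4 dp): z = (54/110 − 0.35)/SE₀ ≈ 3.0985.
p-value = P(Z ≤ z) with z = 3.0985 → 0.999.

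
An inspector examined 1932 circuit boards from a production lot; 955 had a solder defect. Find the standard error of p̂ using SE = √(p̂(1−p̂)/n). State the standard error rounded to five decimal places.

Sample proportion p̂ = 955/1932 = 0.49431.
p̂(1−p̂) = 0.49431·0.50569 = 0.249968.
Dividing by n and taking the root: √0.000129383 = 0.01137.

SE = 0.01137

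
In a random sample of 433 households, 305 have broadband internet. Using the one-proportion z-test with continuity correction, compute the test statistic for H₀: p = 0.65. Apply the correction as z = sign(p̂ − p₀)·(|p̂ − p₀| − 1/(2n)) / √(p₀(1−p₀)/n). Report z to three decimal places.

The sample proportion is 305/433 = 0.70439. p̂ − p₀ = 0.054388.
1/(2n) = 0.001155.
Corrected numerator: |0.054388| − 0.001155 = 0.053233.
Null standard error: √(0.65·0.35/433) = √0.000525404 = 0.022922.
z = +0.053233/0.022922 = 2.322.

z = 2.322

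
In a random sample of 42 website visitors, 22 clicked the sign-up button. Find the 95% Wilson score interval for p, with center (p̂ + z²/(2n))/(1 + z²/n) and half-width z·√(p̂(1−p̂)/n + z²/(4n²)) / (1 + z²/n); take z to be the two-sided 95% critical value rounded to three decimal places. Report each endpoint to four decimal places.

(0.3772, 0.6664)

p̂ = 22/42 = 0.52381; z = 1.960, so z² = 3.841600.
1 + z²/n = 1.091467.
Adjusted center: (0.52381 + z²/(2n))/1.091467 = 0.52181.
Radicand: p̂(1−p̂)/n + z²/(4n²) = 0.005938883 + 0.000544444 = 0.006483327.
Half-width = 1.960·√0.006483327/1.091467 = 0.14459.
So the interval runs from 0.3772 to 0.6664.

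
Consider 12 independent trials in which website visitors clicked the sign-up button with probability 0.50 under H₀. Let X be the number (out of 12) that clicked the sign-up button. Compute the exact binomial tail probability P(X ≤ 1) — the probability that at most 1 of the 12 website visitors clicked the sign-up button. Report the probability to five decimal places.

X is binomial with n = 12 and p = 0.50.
P(X ≤ 1) = C(12,0)·0.50^0·0.50^12 + C(12,1)·0.50^1·0.50^11.
= 0.000244 + 0.002930 = 0.00317.

P = 0.00317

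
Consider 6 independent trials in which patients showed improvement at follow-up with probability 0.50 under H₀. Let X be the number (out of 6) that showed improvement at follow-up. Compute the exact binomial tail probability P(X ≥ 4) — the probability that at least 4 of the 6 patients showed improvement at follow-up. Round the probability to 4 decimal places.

P = 0.3438

X is binomial with n = 6 and p = 0.50.
P(X ≥ 4) = C(6,4)·0.50^4·0.50^2 + C(6,5)·0.50^5·0.50^1 + C(6,6)·0.50^6·0.50^0.
= 0.234375 + 0.093750 + 0.015625 = 0.3438.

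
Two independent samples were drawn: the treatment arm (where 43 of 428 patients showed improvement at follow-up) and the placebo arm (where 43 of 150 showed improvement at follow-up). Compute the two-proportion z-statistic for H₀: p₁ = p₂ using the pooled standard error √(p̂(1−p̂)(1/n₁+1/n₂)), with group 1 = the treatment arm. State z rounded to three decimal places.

Sample proportions: p̂₁ = 43/428 = 0.10047 and p̂₂ = 43/150 = 0.28667.
Pooled p̂ = (43+43)/(428+150) = 86/578 = 0.14879.
SE = √[p̂(1−p̂)(1/n₁+1/n₂)] = √[0.14879·0.85121·(1/428+1/150)] ≈ 0.033768.
z = (p̂₁ − p̂₂)/SE = (0.10047 − 0.28667)/0.033768 = -0.18620/0.033768 = -5.514.

z = -5.514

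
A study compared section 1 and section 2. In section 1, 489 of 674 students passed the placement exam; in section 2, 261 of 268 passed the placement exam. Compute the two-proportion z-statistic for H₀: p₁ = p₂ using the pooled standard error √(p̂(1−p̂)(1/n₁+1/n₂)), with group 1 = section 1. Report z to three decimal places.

Sample proportions: p̂₁ = 489/674 = 0.72552 and p̂₂ = 261/268 = 0.97388.
Pooled p̂ = (489+261)/(674+268) = 750/942 = 0.79618.
Pooled SE = √[0.1622784·0.00521502] ≈ 0.029091.
z = -0.24836/0.029091 = -8.537.

z = -8.537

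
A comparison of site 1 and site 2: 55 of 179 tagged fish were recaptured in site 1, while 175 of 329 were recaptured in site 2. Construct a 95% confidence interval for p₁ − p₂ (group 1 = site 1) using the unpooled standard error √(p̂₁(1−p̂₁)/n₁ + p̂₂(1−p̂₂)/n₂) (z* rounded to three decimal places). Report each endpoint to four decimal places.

p̂₁ = 0.30726, p̂₂ = 0.53191, so the observed difference is -0.22465.
Unpooled SE = √(p̂₁(1−p̂₁)/n₁ + p̂₂(1−p̂₂)/n₂) = √(0.001189119 + 0.000756782) = 0.044112.
For 95% confidence, z* = 1.960. Margin of error = 0.08646.
So the interval runs from -0.3111 to -0.1382.

(-0.3111, -0.1382)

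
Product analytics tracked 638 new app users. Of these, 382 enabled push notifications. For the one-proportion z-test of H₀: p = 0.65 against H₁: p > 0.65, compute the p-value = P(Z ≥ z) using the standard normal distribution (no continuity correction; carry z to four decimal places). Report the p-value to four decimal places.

p̂ = 382/638 = 0.59875.
Under H₀, SE = √(p₀(1−p₀)/n) = √(0.65·0.35/638) = √0.000356583 = 0.018883.
z = (p̂ − p₀)/SE = (382/638 − 0.65)/0.018883 ≈ -2.7142.
p-value = P(Z ≥ z) with z = -2.7142 → 0.9967.

p-value = 0.9967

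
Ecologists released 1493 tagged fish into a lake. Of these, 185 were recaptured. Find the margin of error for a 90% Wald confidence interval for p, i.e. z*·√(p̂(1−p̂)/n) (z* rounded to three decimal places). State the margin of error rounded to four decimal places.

Sample proportion p̂ = 185/1493 = 0.12391.
SE(p̂) = √(0.12391·0.87609/1493) = 0.008527.
The 90% critical value is z* = 1.645.
So ME = 0.0140.

ME = 0.0140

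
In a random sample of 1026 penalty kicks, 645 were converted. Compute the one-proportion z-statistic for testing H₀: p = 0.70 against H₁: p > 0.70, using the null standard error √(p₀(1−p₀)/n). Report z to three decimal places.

z = -4.987

Sample proportion p̂ = 645/1026 = 0.62865.
Null standard error: √(0.70·0.30/1026) = √0.000204678 = 0.014307.
z = (p̂ − p₀)/SE = (0.62865 − 0.70)/0.014307 = -4.987.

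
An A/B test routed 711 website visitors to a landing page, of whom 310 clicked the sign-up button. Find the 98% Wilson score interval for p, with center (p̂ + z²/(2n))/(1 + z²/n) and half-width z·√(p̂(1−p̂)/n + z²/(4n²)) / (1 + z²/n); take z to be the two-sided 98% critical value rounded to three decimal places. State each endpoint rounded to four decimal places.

p̂ = 310/711 = 0.43601; z = 2.326, so z² = 5.410276.
1 + z²/n = 1.007609.
Center = (0.43601 + 0.003805)/1.007609 = 0.43649.
Radicand: p̂(1−p̂)/n + z²/(4n²) = 0.000345858 + 0.000002676 = 0.000348534.
Half-width = z·√(radicand)/denom = 2.326·0.018669/1.007609 = 0.04310.
CI: 0.43649 ± 0.04310 = (0.3934, 0.4796).

(0.3934, 0.4796)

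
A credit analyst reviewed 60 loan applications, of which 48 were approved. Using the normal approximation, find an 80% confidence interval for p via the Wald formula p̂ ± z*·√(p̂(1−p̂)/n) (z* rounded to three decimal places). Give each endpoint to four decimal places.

(0.7338, 0.8662)

p̂ = 48/60 = 0.80000.
SE = √(p̂(1−p̂)/n) = √(0.160000/60) = 0.051640.
z* = 1.282 at the 80% level.
Margin = 1.282·0.051640 = 0.06620.
So the interval runs from 0.7338 to 0.8662.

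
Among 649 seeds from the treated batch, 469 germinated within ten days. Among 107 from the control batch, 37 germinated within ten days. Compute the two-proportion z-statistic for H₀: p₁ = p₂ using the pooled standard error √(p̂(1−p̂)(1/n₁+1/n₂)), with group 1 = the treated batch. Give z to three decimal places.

p̂₁ = 469/649 = 0.72265, p̂₂ = 37/107 = 0.34579.
Pooled p̂ = (469+37)/(649+107) = 506/756 = 0.66931.
Pooled SE = √[0.2213334·0.01088663] ≈ 0.049087.
z = (p̂₁ − p̂₂)/SE = (0.72265 − 0.34579)/0.049087 = 0.37686/0.049087 = 7.677.

z = 7.677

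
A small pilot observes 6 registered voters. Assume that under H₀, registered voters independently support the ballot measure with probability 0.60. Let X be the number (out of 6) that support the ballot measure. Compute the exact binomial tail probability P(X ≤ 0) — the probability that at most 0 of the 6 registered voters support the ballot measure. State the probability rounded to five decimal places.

X ~ Binomial(n=6, p=0.60).
P(X ≤ 0) = C(6,0)·0.60^0·0.40^6.
= 0.004096 = 0.00410.

P = 0.00410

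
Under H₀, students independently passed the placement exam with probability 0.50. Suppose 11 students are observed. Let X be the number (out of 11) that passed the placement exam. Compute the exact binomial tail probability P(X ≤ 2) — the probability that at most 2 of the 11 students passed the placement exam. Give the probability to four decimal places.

X ~ Binomial(n=11, p=0.50).
P(X ≤ 2) = C(11,0)·0.50^0·0.50^11 + C(11,1)·0.50^1·0.50^10 + C(11,2)·0.50^2·0.50^9.
= 0.000488 + 0.005371 + 0.026855 = 0.0327.

P = 0.0327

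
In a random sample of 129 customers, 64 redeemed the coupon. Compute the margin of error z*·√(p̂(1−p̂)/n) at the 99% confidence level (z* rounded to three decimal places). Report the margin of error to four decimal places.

ME = 0.1134

With x = 64 successes in n = 129, p̂ = 0.49612.
SE(p̂) = √(0.49612·0.50388/129) = 0.044021.
The 99% critical value is z* = 2.576.
ME = 2.576·0.044021 = 0.1134.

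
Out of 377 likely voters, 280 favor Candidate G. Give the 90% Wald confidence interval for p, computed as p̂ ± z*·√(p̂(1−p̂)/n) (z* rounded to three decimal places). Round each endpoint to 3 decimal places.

With x = 280 successes in n = 377, p̂ = 0.74271.
SE = √(p̂(1−p̂)/n) = √(0.191094/377) = 0.022514.
For 90% confidence, z* = 1.645.
Margin of error: 1.645 × 0.022514 = 0.03704.
CI: 0.74271 ± 0.03704 = (0.706, 0.780).

(0.706, 0.780)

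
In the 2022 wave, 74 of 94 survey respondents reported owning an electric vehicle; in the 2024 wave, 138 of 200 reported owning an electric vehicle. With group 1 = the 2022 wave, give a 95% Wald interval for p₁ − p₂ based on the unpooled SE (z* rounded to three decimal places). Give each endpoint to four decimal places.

(-0.0074, 0.2019)

p̂₁ = 0.78723, p̂₂ = 0.69000, so the observed difference is 0.09723.
SE = √(0.001781879 + 0.001069500) = √0.002851379 = 0.053398.
z* = 1.960 at the 95% level. Margin of error = 0.10466.
CI: 0.09723 ± 0.10466 = (-0.0074, 0.2019).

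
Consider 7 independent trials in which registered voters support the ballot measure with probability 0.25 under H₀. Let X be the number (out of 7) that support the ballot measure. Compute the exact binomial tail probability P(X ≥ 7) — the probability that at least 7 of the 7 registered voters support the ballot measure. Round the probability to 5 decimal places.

P = 0.00006

X ~ Binomial(n=7, p=0.25).
P(X ≥ 7) = C(7,7)·0.25^7·0.75^0.
= 0.000061 = 0.00006.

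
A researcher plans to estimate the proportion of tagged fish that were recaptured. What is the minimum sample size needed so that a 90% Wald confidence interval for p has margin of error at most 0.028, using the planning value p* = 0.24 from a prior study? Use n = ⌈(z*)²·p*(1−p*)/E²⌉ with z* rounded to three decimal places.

n = 630

The 90% critical value is z* = 1.645.
p*(1−p*) = 0.1824.
Required n before rounding: 2.706025 × 0.1824 / 0.028² = 629.565.
⌈629.565⌉ = 630.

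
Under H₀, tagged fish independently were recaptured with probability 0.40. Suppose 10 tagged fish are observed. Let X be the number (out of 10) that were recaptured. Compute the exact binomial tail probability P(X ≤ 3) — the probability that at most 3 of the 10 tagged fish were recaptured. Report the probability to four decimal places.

X ~ Binomial(n=10, p=0.40).
P(X ≤ 3) = C(10,0)·0.40^0·0.60^10 + C(10,1)·0.40^1·0.60^9 + C(10,2)·0.40^2·0.60^8 + C(10,3)·0.40^3·0.60^7.
= 0.006047 + 0.040311 + 0.120932 + 0.214991 = 0.3823.

P = 0.3823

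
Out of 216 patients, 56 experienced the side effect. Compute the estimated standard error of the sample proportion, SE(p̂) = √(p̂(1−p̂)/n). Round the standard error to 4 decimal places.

With x = 56 successes in n = 216, p̂ = 0.25926.
p̂(1−p̂) = 0.192044.
SE = √(0.192044/216) = 0.0298.

SE = 0.0298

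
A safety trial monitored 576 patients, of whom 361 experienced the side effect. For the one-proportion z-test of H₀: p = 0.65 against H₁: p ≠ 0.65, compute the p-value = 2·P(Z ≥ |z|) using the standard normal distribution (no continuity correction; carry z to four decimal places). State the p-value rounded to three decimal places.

With x = 361 successes in n = 576, p̂ = 0.62674.
Under H₀, SE = √(p₀(1−p₀)/n) = √(0.65·0.35/576) = √0.000394965 = 0.019874.
Test statistic (full precision, shown to 4 dp): z = (361/576 − 0.65)/SE₀ ≈ -1.1706.
p-value = 2·P(Z ≥ |z|) with z = -1.1706 → 0.242.

p-value = 0.242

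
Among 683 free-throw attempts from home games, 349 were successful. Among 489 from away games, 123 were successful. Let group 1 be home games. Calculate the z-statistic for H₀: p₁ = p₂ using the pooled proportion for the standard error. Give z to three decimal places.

Sample proportions: p̂₁ = 349/683 = 0.51098 and p̂₂ = 123/489 = 0.25153.
Pooled p̂ = (349+123)/(683+489) = 472/1172 = 0.40273.
SE = √[p̂(1−p̂)(1/n₁+1/n₂)] = √[0.40273·0.59727·(1/683+1/489)] ≈ 0.029053.
z = (p̂₁ − p̂₂)/SE = (0.51098 − 0.25153)/0.029053 = 0.25945/0.029053 = 8.930.

z = 8.930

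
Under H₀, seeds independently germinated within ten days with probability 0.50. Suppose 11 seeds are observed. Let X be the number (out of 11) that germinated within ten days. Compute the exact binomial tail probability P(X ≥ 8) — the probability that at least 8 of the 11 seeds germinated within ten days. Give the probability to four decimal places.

X is binomial with n = 11 and p = 0.50.
P(X ≥ 8) = C(11,8)·0.50^8·0.50^3 + C(11,9)·0.50^9·0.50^2 + C(11,10)·0.50^10·0.50^1 + C(11,11)·0.50^11·0.50^0.
= 0.080566 + 0.026855 + 0.005371 + 0.000488 = 0.1133.

P = 0.1133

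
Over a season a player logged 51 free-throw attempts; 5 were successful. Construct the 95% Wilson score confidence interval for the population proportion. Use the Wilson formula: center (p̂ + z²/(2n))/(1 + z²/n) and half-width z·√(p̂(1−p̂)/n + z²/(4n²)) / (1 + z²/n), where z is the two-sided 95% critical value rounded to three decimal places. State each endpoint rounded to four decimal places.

p̂ = 5/51 = 0.09804; z = 1.960, so z² = 3.841600.
Denominator 1 + z²/n = 1 + 3.841600/51 = 1.075325.
Adjusted center: (0.09804 + z²/(2n))/1.075325 = 0.12620.
Radicand: p̂(1−p̂)/n + z²/(4n²) = 0.001733873 + 0.000369243 = 0.002103116.
Half-width = 1.960·√0.002103116/1.075325 = 0.08359.
So the interval runs from 0.0426 to 0.2098.

(0.0426, 0.2098)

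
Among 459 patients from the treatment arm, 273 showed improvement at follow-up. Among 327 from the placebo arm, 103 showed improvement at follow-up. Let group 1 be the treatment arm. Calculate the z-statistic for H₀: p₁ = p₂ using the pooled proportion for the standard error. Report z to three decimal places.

p̂₁ = 273/459 = 0.59477, p̂₂ = 103/327 = 0.31498.
Pooled p̂ = (273+103)/(459+327) = 376/786 = 0.47837.
Pooled SE = √[0.2495322·0.00523675] ≈ 0.036149.
z = (p̂₁ − p̂₂)/SE = (0.59477 − 0.31498)/0.036149 = 0.27979/0.036149 = 7.740.

z = 7.740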